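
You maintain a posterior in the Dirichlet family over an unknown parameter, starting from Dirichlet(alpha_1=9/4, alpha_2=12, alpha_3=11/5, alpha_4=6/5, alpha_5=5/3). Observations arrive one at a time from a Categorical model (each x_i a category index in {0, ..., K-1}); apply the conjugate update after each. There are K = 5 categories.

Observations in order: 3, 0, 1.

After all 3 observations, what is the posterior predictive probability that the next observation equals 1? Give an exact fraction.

obs 1: x=3 → posterior Dirichlet(9/4, 12, 11/5, 11/5, 5/3)
obs 2: x=0 → posterior Dirichlet(13/4, 12, 11/5, 11/5, 5/3)
obs 3: x=1 → posterior Dirichlet(13/4, 13, 11/5, 11/5, 5/3)

60/103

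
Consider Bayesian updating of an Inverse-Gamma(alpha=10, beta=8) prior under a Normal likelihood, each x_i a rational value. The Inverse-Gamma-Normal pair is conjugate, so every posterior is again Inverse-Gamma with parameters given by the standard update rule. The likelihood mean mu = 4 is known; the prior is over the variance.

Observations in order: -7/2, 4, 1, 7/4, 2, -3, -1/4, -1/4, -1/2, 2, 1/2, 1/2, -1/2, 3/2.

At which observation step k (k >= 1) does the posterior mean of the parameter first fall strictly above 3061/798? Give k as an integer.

k = 3

obs 1: x=-7/2 → posterior Inverse-Gamma(21/2, 289/8)
obs 2: x=4 → posterior Inverse-Gamma(11, 289/8)
obs 3: x=1 → posterior Inverse-Gamma(23/2, 325/8)
obs 4: x=7/4 → posterior Inverse-Gamma(12, 1381/32)
obs 5: x=2 → posterior Inverse-Gamma(25/2, 1445/32)
obs 6: x=-3 → posterior Inverse-Gamma(13, 2229/32)
obs 7: x=-1/4 → posterior Inverse-Gamma(27/2, 1259/16)
obs 8: x=-1/4 → posterior Inverse-Gamma(14, 2807/32)
obs 9: x=-1/2 → posterior Inverse-Gamma(29/2, 3131/32)
obs 10: x=2 → posterior Inverse-Gamma(15, 3195/32)
obs 11: x=1/2 → posterior Inverse-Gamma(31/2, 3391/32)
obs 12: x=1/2 → posterior Inverse-Gamma(16, 3587/32)
obs 13: x=-1/2 → posterior Inverse-Gamma(33/2, 3911/32)
obs 14: x=3/2 → posterior Inverse-Gamma(17, 4011/32)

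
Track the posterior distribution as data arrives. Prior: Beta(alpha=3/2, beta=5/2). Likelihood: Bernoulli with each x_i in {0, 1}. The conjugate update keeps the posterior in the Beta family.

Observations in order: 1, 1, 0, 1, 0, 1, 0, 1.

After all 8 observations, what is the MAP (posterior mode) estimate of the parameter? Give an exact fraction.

11/20

obs 1: x=1 → posterior Beta(5/2, 5/2)
obs 2: x=1 → posterior Beta(7/2, 5/2)
obs 3: x=0 → posterior Beta(7/2, 7/2)
obs 4: x=1 → posterior Beta(9/2, 7/2)
obs 5: x=0 → posterior Beta(9/2, 9/2)
obs 6: x=1 → posterior Beta(11/2, 9/2)
obs 7: x=0 → posterior Beta(11/2, 11/2)
obs 8: x=1 → posterior Beta(13/2, 11/2)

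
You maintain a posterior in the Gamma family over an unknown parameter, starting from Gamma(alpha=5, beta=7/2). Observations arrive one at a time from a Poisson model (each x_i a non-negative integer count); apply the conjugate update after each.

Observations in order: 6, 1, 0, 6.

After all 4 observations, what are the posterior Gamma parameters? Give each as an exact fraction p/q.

alpha=18, beta=15/2

obs 1: x=6 → posterior Gamma(11, 9/2)
obs 2: x=1 → posterior Gamma(12, 11/2)
obs 3: x=0 → posterior Gamma(12, 13/2)
obs 4: x=6 → posterior Gamma(18, 15/2)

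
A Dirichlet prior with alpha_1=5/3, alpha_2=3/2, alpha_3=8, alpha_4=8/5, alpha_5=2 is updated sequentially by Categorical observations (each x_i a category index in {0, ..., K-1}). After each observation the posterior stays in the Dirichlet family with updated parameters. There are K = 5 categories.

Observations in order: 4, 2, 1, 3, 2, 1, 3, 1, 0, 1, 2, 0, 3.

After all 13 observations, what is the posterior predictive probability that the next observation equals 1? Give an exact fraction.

obs 1: x=4 → posterior Dirichlet(5/3, 3/2, 8, 8/5, 3)
obs 2: x=2 → posterior Dirichlet(5/3, 3/2, 9, 8/5, 3)
obs 3: x=1 → posterior Dirichlet(5/3, 5/2, 9, 8/5, 3)
obs 4: x=3 → posterior Dirichlet(5/3, 5/2, 9, 13/5, 3)
obs 5: x=2 → posterior Dirichlet(5/3, 5/2, 10, 13/5, 3)
obs 6: x=1 → posterior Dirichlet(5/3, 7/2, 10, 13/5, 3)
obs 7: x=3 → posterior Dirichlet(5/3, 7/2, 10, 18/5, 3)
obs 8: x=1 → posterior Dirichlet(5/3, 9/2, 10, 18/5, 3)
obs 9: x=0 → posterior Dirichlet(8/3, 9/2, 10, 18/5, 3)
obs 10: x=1 → posterior Dirichlet(8/3, 11/2, 10, 18/5, 3)
obs 11: x=2 → posterior Dirichlet(8/3, 11/2, 11, 18/5, 3)
obs 12: x=0 → posterior Dirichlet(11/3, 11/2, 11, 18/5, 3)
obs 13: x=3 → posterior Dirichlet(11/3, 11/2, 11, 23/5, 3)

165/833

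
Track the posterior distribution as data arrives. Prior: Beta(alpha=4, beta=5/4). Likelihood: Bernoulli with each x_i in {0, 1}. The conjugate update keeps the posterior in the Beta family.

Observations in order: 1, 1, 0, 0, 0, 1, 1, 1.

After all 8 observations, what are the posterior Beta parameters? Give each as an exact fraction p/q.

alpha=9, beta=17/4

obs 1: x=1 → posterior Beta(5, 5/4)
obs 2: x=1 → posterior Beta(6, 5/4)
obs 3: x=0 → posterior Beta(6, 9/4)
obs 4: x=0 → posterior Beta(6, 13/4)
obs 5: x=0 → posterior Beta(6, 17/4)
obs 6: x=1 → posterior Beta(7, 17/4)
obs 7: x=1 → posterior Beta(8, 17/4)
obs 8: x=1 → posterior Beta(9, 17/4)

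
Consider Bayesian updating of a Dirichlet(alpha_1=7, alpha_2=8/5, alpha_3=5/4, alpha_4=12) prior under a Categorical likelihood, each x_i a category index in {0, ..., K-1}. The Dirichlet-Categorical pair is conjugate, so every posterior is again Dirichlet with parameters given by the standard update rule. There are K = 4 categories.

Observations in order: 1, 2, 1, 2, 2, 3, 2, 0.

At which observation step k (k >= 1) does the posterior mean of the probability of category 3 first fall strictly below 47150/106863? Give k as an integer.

k = 8

obs 1: x=1 → posterior Dirichlet(7, 13/5, 5/4, 12)
obs 2: x=2 → posterior Dirichlet(7, 13/5, 9/4, 12)
obs 3: x=1 → posterior Dirichlet(7, 18/5, 9/4, 12)
obs 4: x=2 → posterior Dirichlet(7, 18/5, 13/4, 12)
obs 5: x=2 → posterior Dirichlet(7, 18/5, 17/4, 12)
obs 6: x=3 → posterior Dirichlet(7, 18/5, 17/4, 13)
obs 7: x=2 → posterior Dirichlet(7, 18/5, 21/4, 13)
obs 8: x=0 → posterior Dirichlet(8, 18/5, 21/4, 13)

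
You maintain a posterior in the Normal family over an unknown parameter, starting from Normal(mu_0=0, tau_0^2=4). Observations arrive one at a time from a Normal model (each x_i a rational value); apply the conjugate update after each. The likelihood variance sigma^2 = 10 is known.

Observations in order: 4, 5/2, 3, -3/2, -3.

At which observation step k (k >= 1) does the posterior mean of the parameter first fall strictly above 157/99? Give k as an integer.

k = 3

obs 1: x=4 → posterior Normal(8/7, 20/7)
obs 2: x=5/2 → posterior Normal(13/9, 20/9)
obs 3: x=3 → posterior Normal(19/11, 20/11)
obs 4: x=-3/2 → posterior Normal(16/13, 20/13)
obs 5: x=-3 → posterior Normal(2/3, 4/3)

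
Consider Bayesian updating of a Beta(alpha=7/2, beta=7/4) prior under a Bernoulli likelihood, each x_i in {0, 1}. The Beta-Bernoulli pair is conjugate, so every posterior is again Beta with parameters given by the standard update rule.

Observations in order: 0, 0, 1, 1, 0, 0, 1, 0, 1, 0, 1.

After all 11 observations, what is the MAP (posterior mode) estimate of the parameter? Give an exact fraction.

obs 1: x=0 → posterior Beta(7/2, 11/4)
obs 2: x=0 → posterior Beta(7/2, 15/4)
obs 3: x=1 → posterior Beta(9/2, 15/4)
obs 4: x=1 → posterior Beta(11/2, 15/4)
obs 5: x=0 → posterior Beta(11/2, 19/4)
obs 6: x=0 → posterior Beta(11/2, 23/4)
obs 7: x=1 → posterior Beta(13/2, 23/4)
obs 8: x=0 → posterior Beta(13/2, 27/4)
obs 9: x=1 → posterior Beta(15/2, 27/4)
obs 10: x=0 → posterior Beta(15/2, 31/4)
obs 11: x=1 → posterior Beta(17/2, 31/4)

10/19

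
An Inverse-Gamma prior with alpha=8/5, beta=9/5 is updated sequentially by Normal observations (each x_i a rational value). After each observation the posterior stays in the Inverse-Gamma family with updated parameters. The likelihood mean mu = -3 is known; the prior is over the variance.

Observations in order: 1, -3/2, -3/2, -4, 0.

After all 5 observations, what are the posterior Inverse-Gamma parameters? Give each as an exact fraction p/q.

obs 1: x=1 → posterior Inverse-Gamma(21/10, 49/5)
obs 2: x=-3/2 → posterior Inverse-Gamma(13/5, 437/40)
obs 3: x=-3/2 → posterior Inverse-Gamma(31/10, 241/20)
obs 4: x=-4 → posterior Inverse-Gamma(18/5, 251/20)
obs 5: x=0 → posterior Inverse-Gamma(41/10, 341/20)

alpha=41/10, beta=341/20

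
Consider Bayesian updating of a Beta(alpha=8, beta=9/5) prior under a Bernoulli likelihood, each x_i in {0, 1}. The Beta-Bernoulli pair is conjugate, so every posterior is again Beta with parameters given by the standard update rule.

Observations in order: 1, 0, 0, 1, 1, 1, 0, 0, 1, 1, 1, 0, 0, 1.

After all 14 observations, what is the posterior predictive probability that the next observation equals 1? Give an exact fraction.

obs 1: x=1 → posterior Beta(9, 9/5)
obs 2: x=0 → posterior Beta(9, 14/5)
obs 3: x=0 → posterior Beta(9, 19/5)
obs 4: x=1 → posterior Beta(10, 19/5)
obs 5: x=1 → posterior Beta(11, 19/5)
obs 6: x=1 → posterior Beta(12, 19/5)
obs 7: x=0 → posterior Beta(12, 24/5)
obs 8: x=0 → posterior Beta(12, 29/5)
obs 9: x=1 → posterior Beta(13, 29/5)
obs 10: x=1 → posterior Beta(14, 29/5)
obs 11: x=1 → posterior Beta(15, 29/5)
obs 12: x=0 → posterior Beta(15, 34/5)
obs 13: x=0 → posterior Beta(15, 39/5)
obs 14: x=1 → posterior Beta(16, 39/5)

80/119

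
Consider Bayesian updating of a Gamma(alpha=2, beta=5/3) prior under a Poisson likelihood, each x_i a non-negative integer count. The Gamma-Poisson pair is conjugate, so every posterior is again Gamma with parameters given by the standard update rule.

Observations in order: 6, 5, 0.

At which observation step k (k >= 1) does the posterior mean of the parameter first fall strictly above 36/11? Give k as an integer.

obs 1: x=6 → posterior Gamma(8, 8/3)
obs 2: x=5 → posterior Gamma(13, 11/3)
obs 3: x=0 → posterior Gamma(13, 14/3)

k = 2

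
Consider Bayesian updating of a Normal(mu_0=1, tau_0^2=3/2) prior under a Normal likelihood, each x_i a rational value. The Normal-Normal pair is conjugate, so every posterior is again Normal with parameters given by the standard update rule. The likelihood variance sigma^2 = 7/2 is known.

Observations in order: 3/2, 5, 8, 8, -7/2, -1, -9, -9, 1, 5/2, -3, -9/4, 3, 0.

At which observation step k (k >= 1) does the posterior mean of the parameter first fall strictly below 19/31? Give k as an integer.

k = 8

obs 1: x=3/2 → posterior Normal(23/20, 21/20)
obs 2: x=5 → posterior Normal(53/26, 21/26)
obs 3: x=8 → posterior Normal(101/32, 21/32)
obs 4: x=8 → posterior Normal(149/38, 21/38)
obs 5: x=-7/2 → posterior Normal(32/11, 21/44)
obs 6: x=-1 → posterior Normal(61/25, 21/50)
obs 7: x=-9 → posterior Normal(17/14, 3/8)
obs 8: x=-9 → posterior Normal(7/31, 21/62)
obs 9: x=1 → posterior Normal(5/17, 21/68)
obs 10: x=5/2 → posterior Normal(35/74, 21/74)
obs 11: x=-3 → posterior Normal(17/80, 21/80)
obs 12: x=-9/4 → posterior Normal(7/172, 21/86)
obs 13: x=3 → posterior Normal(43/184, 21/92)
obs 14: x=0 → posterior Normal(43/196, 3/14)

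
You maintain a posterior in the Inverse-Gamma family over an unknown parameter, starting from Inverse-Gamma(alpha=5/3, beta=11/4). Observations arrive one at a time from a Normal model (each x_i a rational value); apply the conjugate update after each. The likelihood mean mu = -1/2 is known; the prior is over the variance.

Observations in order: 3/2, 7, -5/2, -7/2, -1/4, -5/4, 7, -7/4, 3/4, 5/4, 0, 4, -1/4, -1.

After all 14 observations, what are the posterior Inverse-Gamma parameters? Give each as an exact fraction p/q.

alpha=26/3, beta=1301/16

obs 1: x=3/2 → posterior Inverse-Gamma(13/6, 19/4)
obs 2: x=7 → posterior Inverse-Gamma(8/3, 263/8)
obs 3: x=-5/2 → posterior Inverse-Gamma(19/6, 279/8)
obs 4: x=-7/2 → posterior Inverse-Gamma(11/3, 315/8)
obs 5: x=-1/4 → posterior Inverse-Gamma(25/6, 1261/32)
obs 6: x=-5/4 → posterior Inverse-Gamma(14/3, 635/16)
obs 7: x=7 → posterior Inverse-Gamma(31/6, 1085/16)
obs 8: x=-7/4 → posterior Inverse-Gamma(17/3, 2195/32)
obs 9: x=3/4 → posterior Inverse-Gamma(37/6, 555/8)
obs 10: x=5/4 → posterior Inverse-Gamma(20/3, 2269/32)
obs 11: x=0 → posterior Inverse-Gamma(43/6, 2273/32)
obs 12: x=4 → posterior Inverse-Gamma(23/3, 2597/32)
obs 13: x=-1/4 → posterior Inverse-Gamma(49/6, 1299/16)
obs 14: x=-1 → posterior Inverse-Gamma(26/3, 1301/16)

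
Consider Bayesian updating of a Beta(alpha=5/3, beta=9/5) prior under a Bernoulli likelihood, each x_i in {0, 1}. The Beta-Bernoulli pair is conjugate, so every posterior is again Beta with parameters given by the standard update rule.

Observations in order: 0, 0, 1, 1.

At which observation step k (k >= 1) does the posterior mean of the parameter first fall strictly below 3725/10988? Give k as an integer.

obs 1: x=0 → posterior Beta(5/3, 14/5)
obs 2: x=0 → posterior Beta(5/3, 19/5)
obs 3: x=1 → posterior Beta(8/3, 19/5)
obs 4: x=1 → posterior Beta(11/3, 19/5)

k = 2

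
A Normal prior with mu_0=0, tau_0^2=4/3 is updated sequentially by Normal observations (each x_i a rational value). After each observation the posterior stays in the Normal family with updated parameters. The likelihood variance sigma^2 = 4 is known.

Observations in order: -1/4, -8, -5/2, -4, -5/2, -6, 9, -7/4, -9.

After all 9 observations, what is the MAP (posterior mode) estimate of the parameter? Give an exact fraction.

-25/12

obs 1: x=-1/4 → posterior Normal(-1/16, 1)
obs 2: x=-8 → posterior Normal(-33/20, 4/5)
obs 3: x=-5/2 → posterior Normal(-43/24, 2/3)
obs 4: x=-4 → posterior Normal(-59/28, 4/7)
obs 5: x=-5/2 → posterior Normal(-69/32, 1/2)
obs 6: x=-6 → posterior Normal(-31/12, 4/9)
obs 7: x=9 → posterior Normal(-57/40, 2/5)
obs 8: x=-7/4 → posterior Normal(-16/11, 4/11)
obs 9: x=-9 → posterior Normal(-25/12, 1/3)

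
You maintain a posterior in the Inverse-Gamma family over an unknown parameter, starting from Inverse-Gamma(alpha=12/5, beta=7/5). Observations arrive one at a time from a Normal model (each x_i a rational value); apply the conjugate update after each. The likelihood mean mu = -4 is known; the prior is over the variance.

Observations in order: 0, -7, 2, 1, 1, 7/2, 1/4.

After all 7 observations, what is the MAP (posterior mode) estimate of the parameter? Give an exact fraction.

obs 1: x=0 → posterior Inverse-Gamma(29/10, 47/5)
obs 2: x=-7 → posterior Inverse-Gamma(17/5, 139/10)
obs 3: x=2 → posterior Inverse-Gamma(39/10, 319/10)
obs 4: x=1 → posterior Inverse-Gamma(22/5, 222/5)
obs 5: x=1 → posterior Inverse-Gamma(49/10, 569/10)
obs 6: x=7/2 → posterior Inverse-Gamma(27/5, 3401/40)
obs 7: x=1/4 → posterior Inverse-Gamma(59/10, 15049/160)

15049/1104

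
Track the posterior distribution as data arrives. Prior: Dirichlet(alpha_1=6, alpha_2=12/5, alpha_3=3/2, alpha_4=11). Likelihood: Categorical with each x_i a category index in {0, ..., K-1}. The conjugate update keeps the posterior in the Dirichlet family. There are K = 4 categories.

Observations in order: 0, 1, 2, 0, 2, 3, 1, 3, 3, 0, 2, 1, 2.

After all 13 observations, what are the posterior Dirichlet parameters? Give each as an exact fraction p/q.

obs 1: x=0 → posterior Dirichlet(7, 12/5, 3/2, 11)
obs 2: x=1 → posterior Dirichlet(7, 17/5, 3/2, 11)
obs 3: x=2 → posterior Dirichlet(7, 17/5, 5/2, 11)
obs 4: x=0 → posterior Dirichlet(8, 17/5, 5/2, 11)
obs 5: x=2 → posterior Dirichlet(8, 17/5, 7/2, 11)
obs 6: x=3 → posterior Dirichlet(8, 17/5, 7/2, 12)
obs 7: x=1 → posterior Dirichlet(8, 22/5, 7/2, 12)
obs 8: x=3 → posterior Dirichlet(8, 22/5, 7/2, 13)
obs 9: x=3 → posterior Dirichlet(8, 22/5, 7/2, 14)
obs 10: x=0 → posterior Dirichlet(9, 22/5, 7/2, 14)
obs 11: x=2 → posterior Dirichlet(9, 22/5, 9/2, 14)
obs 12: x=1 → posterior Dirichlet(9, 27/5, 9/2, 14)
obs 13: x=2 → posterior Dirichlet(9, 27/5, 11/2, 14)

alpha_1=9, alpha_2=27/5, alpha_3=11/2, alpha_4=14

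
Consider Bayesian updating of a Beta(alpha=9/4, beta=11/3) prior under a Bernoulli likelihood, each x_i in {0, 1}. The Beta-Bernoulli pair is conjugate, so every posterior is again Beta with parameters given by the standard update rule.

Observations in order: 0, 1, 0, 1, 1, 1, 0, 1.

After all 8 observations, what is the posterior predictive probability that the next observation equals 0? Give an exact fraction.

80/167

obs 1: x=0 → posterior Beta(9/4, 14/3)
obs 2: x=1 → posterior Beta(13/4, 14/3)
obs 3: x=0 → posterior Beta(13/4, 17/3)
obs 4: x=1 → posterior Beta(17/4, 17/3)
obs 5: x=1 → posterior Beta(21/4, 17/3)
obs 6: x=1 → posterior Beta(25/4, 17/3)
obs 7: x=0 → posterior Beta(25/4, 20/3)
obs 8: x=1 → posterior Beta(29/4, 20/3)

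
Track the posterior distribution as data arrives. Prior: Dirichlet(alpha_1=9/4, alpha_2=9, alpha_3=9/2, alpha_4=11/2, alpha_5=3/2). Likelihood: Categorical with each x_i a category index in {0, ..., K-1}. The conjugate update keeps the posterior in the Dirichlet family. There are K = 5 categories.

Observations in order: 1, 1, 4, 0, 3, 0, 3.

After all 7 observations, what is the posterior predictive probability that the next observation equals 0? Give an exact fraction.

obs 1: x=1 → posterior Dirichlet(9/4, 10, 9/2, 11/2, 3/2)
obs 2: x=1 → posterior Dirichlet(9/4, 11, 9/2, 11/2, 3/2)
obs 3: x=4 → posterior Dirichlet(9/4, 11, 9/2, 11/2, 5/2)
obs 4: x=0 → posterior Dirichlet(13/4, 11, 9/2, 11/2, 5/2)
obs 5: x=3 → posterior Dirichlet(13/4, 11, 9/2, 13/2, 5/2)
obs 6: x=0 → posterior Dirichlet(17/4, 11, 9/2, 13/2, 5/2)
obs 7: x=3 → posterior Dirichlet(17/4, 11, 9/2, 15/2, 5/2)

1/7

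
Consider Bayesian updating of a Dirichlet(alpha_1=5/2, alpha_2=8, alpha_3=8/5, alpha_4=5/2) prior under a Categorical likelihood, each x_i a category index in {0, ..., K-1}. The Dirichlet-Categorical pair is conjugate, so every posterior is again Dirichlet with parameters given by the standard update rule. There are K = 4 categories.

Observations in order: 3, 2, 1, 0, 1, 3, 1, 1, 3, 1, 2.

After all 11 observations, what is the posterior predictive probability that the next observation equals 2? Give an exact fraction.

9/64

obs 1: x=3 → posterior Dirichlet(5/2, 8, 8/5, 7/2)
obs 2: x=2 → posterior Dirichlet(5/2, 8, 13/5, 7/2)
obs 3: x=1 → posterior Dirichlet(5/2, 9, 13/5, 7/2)
obs 4: x=0 → posterior Dirichlet(7/2, 9, 13/5, 7/2)
obs 5: x=1 → posterior Dirichlet(7/2, 10, 13/5, 7/2)
obs 6: x=3 → posterior Dirichlet(7/2, 10, 13/5, 9/2)
obs 7: x=1 → posterior Dirichlet(7/2, 11, 13/5, 9/2)
obs 8: x=1 → posterior Dirichlet(7/2, 12, 13/5, 9/2)
obs 9: x=3 → posterior Dirichlet(7/2, 12, 13/5, 11/2)
obs 10: x=1 → posterior Dirichlet(7/2, 13, 13/5, 11/2)
obs 11: x=2 → posterior Dirichlet(7/2, 13, 18/5, 11/2)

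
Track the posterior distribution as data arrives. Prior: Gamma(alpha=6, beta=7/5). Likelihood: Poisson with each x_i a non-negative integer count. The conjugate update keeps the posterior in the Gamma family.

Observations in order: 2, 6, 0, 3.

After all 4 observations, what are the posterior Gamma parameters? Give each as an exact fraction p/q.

obs 1: x=2 → posterior Gamma(8, 12/5)
obs 2: x=6 → posterior Gamma(14, 17/5)
obs 3: x=0 → posterior Gamma(14, 22/5)
obs 4: x=3 → posterior Gamma(17, 27/5)

alpha=17, beta=27/5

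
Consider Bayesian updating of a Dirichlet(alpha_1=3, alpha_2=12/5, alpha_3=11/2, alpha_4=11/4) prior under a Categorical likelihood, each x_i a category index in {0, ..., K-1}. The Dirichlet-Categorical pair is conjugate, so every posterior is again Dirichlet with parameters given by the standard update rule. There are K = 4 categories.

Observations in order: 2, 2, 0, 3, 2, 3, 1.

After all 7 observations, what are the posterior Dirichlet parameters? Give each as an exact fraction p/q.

alpha_1=4, alpha_2=17/5, alpha_3=17/2, alpha_4=19/4

obs 1: x=2 → posterior Dirichlet(3, 12/5, 13/2, 11/4)
obs 2: x=2 → posterior Dirichlet(3, 12/5, 15/2, 11/4)
obs 3: x=0 → posterior Dirichlet(4, 12/5, 15/2, 11/4)
obs 4: x=3 → posterior Dirichlet(4, 12/5, 15/2, 15/4)
obs 5: x=2 → posterior Dirichlet(4, 12/5, 17/2, 15/4)
obs 6: x=3 → posterior Dirichlet(4, 12/5, 17/2, 19/4)
obs 7: x=1 → posterior Dirichlet(4, 17/5, 17/2, 19/4)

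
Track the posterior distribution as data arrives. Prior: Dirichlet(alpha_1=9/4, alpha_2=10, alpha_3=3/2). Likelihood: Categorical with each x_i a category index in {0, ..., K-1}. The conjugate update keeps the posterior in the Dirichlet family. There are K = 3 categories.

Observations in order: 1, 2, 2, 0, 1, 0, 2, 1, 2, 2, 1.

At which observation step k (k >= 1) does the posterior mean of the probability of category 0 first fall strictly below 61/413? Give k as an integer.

obs 1: x=1 → posterior Dirichlet(9/4, 11, 3/2)
obs 2: x=2 → posterior Dirichlet(9/4, 11, 5/2)
obs 3: x=2 → posterior Dirichlet(9/4, 11, 7/2)
obs 4: x=0 → posterior Dirichlet(13/4, 11, 7/2)
obs 5: x=1 → posterior Dirichlet(13/4, 12, 7/2)
obs 6: x=0 → posterior Dirichlet(17/4, 12, 7/2)
obs 7: x=2 → posterior Dirichlet(17/4, 12, 9/2)
obs 8: x=1 → posterior Dirichlet(17/4, 13, 9/2)
obs 9: x=2 → posterior Dirichlet(17/4, 13, 11/2)
obs 10: x=2 → posterior Dirichlet(17/4, 13, 13/2)
obs 11: x=1 → posterior Dirichlet(17/4, 14, 13/2)

k = 2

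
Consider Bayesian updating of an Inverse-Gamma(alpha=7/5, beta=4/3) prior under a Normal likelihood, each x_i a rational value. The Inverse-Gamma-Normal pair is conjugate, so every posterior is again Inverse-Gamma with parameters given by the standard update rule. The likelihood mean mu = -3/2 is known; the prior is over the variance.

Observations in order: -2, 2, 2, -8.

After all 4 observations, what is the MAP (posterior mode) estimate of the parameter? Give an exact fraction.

95/12

obs 1: x=-2 → posterior Inverse-Gamma(19/10, 35/24)
obs 2: x=2 → posterior Inverse-Gamma(12/5, 91/12)
obs 3: x=2 → posterior Inverse-Gamma(29/10, 329/24)
obs 4: x=-8 → posterior Inverse-Gamma(17/5, 209/6)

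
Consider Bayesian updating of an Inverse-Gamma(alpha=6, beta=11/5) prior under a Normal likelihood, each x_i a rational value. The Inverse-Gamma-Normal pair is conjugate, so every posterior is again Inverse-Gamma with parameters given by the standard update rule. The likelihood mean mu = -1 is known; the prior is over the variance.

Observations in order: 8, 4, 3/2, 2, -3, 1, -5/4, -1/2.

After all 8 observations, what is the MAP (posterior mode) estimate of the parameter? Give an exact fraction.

10717/1760

obs 1: x=8 → posterior Inverse-Gamma(13/2, 427/10)
obs 2: x=4 → posterior Inverse-Gamma(7, 276/5)
obs 3: x=3/2 → posterior Inverse-Gamma(15/2, 2333/40)
obs 4: x=2 → posterior Inverse-Gamma(8, 2513/40)
obs 5: x=-3 → posterior Inverse-Gamma(17/2, 2593/40)
obs 6: x=1 → posterior Inverse-Gamma(9, 2673/40)
obs 7: x=-5/4 → posterior Inverse-Gamma(19/2, 10697/160)
obs 8: x=-1/2 → posterior Inverse-Gamma(10, 10717/160)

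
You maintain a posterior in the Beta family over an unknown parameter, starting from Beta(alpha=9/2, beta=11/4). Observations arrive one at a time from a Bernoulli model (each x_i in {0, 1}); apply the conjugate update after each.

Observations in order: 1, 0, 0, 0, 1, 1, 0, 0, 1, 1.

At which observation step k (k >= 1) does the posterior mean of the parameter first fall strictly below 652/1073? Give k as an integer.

k = 2

obs 1: x=1 → posterior Beta(11/2, 11/4)
obs 2: x=0 → posterior Beta(11/2, 15/4)
obs 3: x=0 → posterior Beta(11/2, 19/4)
obs 4: x=0 → posterior Beta(11/2, 23/4)
obs 5: x=1 → posterior Beta(13/2, 23/4)
obs 6: x=1 → posterior Beta(15/2, 23/4)
obs 7: x=0 → posterior Beta(15/2, 27/4)
obs 8: x=0 → posterior Beta(15/2, 31/4)
obs 9: x=1 → posterior Beta(17/2, 31/4)
obs 10: x=1 → posterior Beta(19/2, 31/4)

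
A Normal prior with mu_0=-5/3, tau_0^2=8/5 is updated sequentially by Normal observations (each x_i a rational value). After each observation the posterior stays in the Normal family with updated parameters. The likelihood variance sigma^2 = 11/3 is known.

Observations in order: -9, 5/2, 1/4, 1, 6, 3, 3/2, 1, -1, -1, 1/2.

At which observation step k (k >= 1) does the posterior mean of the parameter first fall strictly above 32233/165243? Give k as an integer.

k = 8

obs 1: x=-9 → posterior Normal(-923/237, 88/79)
obs 2: x=5/2 → posterior Normal(-743/309, 88/103)
obs 3: x=1/4 → posterior Normal(-725/381, 88/127)
obs 4: x=1 → posterior Normal(-653/453, 88/151)
obs 5: x=6 → posterior Normal(-221/525, 88/175)
obs 6: x=3 → posterior Normal(-5/597, 88/199)
obs 7: x=3/2 → posterior Normal(103/669, 88/223)
obs 8: x=1 → posterior Normal(175/741, 88/247)
obs 9: x=-1 → posterior Normal(103/813, 88/271)
obs 10: x=-1 → posterior Normal(31/885, 88/295)
obs 11: x=1/2 → posterior Normal(67/957, 8/29)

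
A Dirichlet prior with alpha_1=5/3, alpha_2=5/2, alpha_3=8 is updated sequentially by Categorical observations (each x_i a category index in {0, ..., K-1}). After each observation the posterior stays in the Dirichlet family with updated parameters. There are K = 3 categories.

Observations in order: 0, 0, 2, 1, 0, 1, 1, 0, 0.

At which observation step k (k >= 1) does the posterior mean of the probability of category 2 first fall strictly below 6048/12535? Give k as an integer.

k = 7

obs 1: x=0 → posterior Dirichlet(8/3, 5/2, 8)
obs 2: x=0 → posterior Dirichlet(11/3, 5/2, 8)
obs 3: x=2 → posterior Dirichlet(11/3, 5/2, 9)
obs 4: x=1 → posterior Dirichlet(11/3, 7/2, 9)
obs 5: x=0 → posterior Dirichlet(14/3, 7/2, 9)
obs 6: x=1 → posterior Dirichlet(14/3, 9/2, 9)
obs 7: x=1 → posterior Dirichlet(14/3, 11/2, 9)
obs 8: x=0 → posterior Dirichlet(17/3, 11/2, 9)
obs 9: x=0 → posterior Dirichlet(20/3, 11/2, 9)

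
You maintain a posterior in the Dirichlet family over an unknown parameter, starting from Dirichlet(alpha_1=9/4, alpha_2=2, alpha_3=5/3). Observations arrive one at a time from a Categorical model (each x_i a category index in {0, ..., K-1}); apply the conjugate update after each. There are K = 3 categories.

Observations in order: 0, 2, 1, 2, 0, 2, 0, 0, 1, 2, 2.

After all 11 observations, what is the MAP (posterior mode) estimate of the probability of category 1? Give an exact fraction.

36/167

obs 1: x=0 → posterior Dirichlet(13/4, 2, 5/3)
obs 2: x=2 → posterior Dirichlet(13/4, 2, 8/3)
obs 3: x=1 → posterior Dirichlet(13/4, 3, 8/3)
obs 4: x=2 → posterior Dirichlet(13/4, 3, 11/3)
obs 5: x=0 → posterior Dirichlet(17/4, 3, 11/3)
obs 6: x=2 → posterior Dirichlet(17/4, 3, 14/3)
obs 7: x=0 → posterior Dirichlet(21/4, 3, 14/3)
obs 8: x=0 → posterior Dirichlet(25/4, 3, 14/3)
obs 9: x=1 → posterior Dirichlet(25/4, 4, 14/3)
obs 10: x=2 → posterior Dirichlet(25/4, 4, 17/3)
obs 11: x=2 → posterior Dirichlet(25/4, 4, 20/3)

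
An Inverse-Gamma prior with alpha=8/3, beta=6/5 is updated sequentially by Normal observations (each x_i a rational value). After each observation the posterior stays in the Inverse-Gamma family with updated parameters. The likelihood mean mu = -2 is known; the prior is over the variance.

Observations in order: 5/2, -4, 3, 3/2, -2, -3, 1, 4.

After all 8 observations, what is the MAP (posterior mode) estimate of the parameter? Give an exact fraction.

3297/460

obs 1: x=5/2 → posterior Inverse-Gamma(19/6, 453/40)
obs 2: x=-4 → posterior Inverse-Gamma(11/3, 533/40)
obs 3: x=3 → posterior Inverse-Gamma(25/6, 1033/40)
obs 4: x=3/2 → posterior Inverse-Gamma(14/3, 639/20)
obs 5: x=-2 → posterior Inverse-Gamma(31/6, 639/20)
obs 6: x=-3 → posterior Inverse-Gamma(17/3, 649/20)
obs 7: x=1 → posterior Inverse-Gamma(37/6, 739/20)
obs 8: x=4 → posterior Inverse-Gamma(20/3, 1099/20)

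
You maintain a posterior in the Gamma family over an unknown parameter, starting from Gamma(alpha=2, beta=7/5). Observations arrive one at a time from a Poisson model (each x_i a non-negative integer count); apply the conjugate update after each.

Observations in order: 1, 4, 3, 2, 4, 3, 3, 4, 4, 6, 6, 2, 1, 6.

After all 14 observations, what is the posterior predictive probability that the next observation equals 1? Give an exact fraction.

obs 1: x=1 → posterior Gamma(3, 12/5)
obs 2: x=4 → posterior Gamma(7, 17/5)
obs 3: x=3 → posterior Gamma(10, 22/5)
obs 4: x=2 → posterior Gamma(12, 27/5)
obs 5: x=4 → posterior Gamma(16, 32/5)
obs 6: x=3 → posterior Gamma(19, 37/5)
obs 7: x=3 → posterior Gamma(22, 42/5)
obs 8: x=4 → posterior Gamma(26, 47/5)
obs 9: x=4 → posterior Gamma(30, 52/5)
obs 10: x=6 → posterior Gamma(36, 57/5)
obs 11: x=6 → posterior Gamma(42, 62/5)
obs 12: x=2 → posterior Gamma(44, 67/5)
obs 13: x=1 → posterior Gamma(45, 72/5)
obs 14: x=6 → posterior Gamma(51, 77/5)

414540688360474192541813639232347034122616385863178703680946189561505885435193598541224025003419115/3298529131325671044682132980840139865561470245800879652541231655961582583109606966515083023824715776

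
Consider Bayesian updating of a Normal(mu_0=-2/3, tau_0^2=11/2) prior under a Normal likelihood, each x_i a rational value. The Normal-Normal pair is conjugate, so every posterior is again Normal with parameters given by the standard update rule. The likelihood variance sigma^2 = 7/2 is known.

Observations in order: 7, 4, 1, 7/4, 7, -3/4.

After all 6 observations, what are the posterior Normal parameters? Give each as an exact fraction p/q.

mu_0=646/219, tau_0^2=77/146

obs 1: x=7 → posterior Normal(217/54, 77/36)
obs 2: x=4 → posterior Normal(349/87, 77/58)
obs 3: x=1 → posterior Normal(191/60, 77/80)
obs 4: x=7/4 → posterior Normal(1759/612, 77/102)
obs 5: x=7 → posterior Normal(2683/744, 77/124)
obs 6: x=-3/4 → posterior Normal(646/219, 77/146)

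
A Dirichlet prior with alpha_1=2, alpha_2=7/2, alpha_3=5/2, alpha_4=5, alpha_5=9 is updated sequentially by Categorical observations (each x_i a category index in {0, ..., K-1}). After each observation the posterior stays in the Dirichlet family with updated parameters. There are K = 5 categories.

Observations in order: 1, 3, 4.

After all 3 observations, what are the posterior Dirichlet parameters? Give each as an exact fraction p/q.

obs 1: x=1 → posterior Dirichlet(2, 9/2, 5/2, 5, 9)
obs 2: x=3 → posterior Dirichlet(2, 9/2, 5/2, 6, 9)
obs 3: x=4 → posterior Dirichlet(2, 9/2, 5/2, 6, 10)

alpha_1=2, alpha_2=9/2, alpha_3=5/2, alpha_4=6, alpha_5=10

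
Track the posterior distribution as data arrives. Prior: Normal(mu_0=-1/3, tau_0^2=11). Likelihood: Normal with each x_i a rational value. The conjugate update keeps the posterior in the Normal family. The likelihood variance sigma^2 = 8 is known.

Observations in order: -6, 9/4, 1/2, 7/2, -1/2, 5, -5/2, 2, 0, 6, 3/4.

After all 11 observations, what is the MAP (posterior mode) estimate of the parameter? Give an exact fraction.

355/387

obs 1: x=-6 → posterior Normal(-206/57, 88/19)
obs 2: x=9/4 → posterior Normal(-527/360, 44/15)
obs 3: x=1/2 → posterior Normal(-461/492, 88/41)
obs 4: x=7/2 → posterior Normal(1/624, 22/13)
obs 5: x=-1/2 → posterior Normal(-65/756, 88/63)
obs 6: x=5 → posterior Normal(595/888, 44/37)
obs 7: x=-5/2 → posterior Normal(53/204, 88/85)
obs 8: x=2 → posterior Normal(529/1152, 11/12)
obs 9: x=0 → posterior Normal(529/1284, 88/107)
obs 10: x=6 → posterior Normal(1321/1416, 44/59)
obs 11: x=3/4 → posterior Normal(355/387, 88/129)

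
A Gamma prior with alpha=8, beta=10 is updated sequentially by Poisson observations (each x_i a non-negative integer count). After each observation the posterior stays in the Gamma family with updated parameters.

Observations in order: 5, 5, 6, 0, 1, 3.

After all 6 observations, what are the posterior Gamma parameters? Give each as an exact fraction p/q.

obs 1: x=5 → posterior Gamma(13, 11)
obs 2: x=5 → posterior Gamma(18, 12)
obs 3: x=6 → posterior Gamma(24, 13)
obs 4: x=0 → posterior Gamma(24, 14)
obs 5: x=1 → posterior Gamma(25, 15)
obs 6: x=3 → posterior Gamma(28, 16)

alpha=28, beta=16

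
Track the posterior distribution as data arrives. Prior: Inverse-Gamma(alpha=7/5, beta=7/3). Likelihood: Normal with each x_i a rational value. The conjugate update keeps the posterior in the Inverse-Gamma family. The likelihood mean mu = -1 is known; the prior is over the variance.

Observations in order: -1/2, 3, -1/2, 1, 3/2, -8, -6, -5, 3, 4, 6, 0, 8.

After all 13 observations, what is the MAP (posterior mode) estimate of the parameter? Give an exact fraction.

obs 1: x=-1/2 → posterior Inverse-Gamma(19/10, 59/24)
obs 2: x=3 → posterior Inverse-Gamma(12/5, 251/24)
obs 3: x=-1/2 → posterior Inverse-Gamma(29/10, 127/12)
obs 4: x=1 → posterior Inverse-Gamma(17/5, 151/12)
obs 5: x=3/2 → posterior Inverse-Gamma(39/10, 377/24)
obs 6: x=-8 → posterior Inverse-Gamma(22/5, 965/24)
obs 7: x=-6 → posterior Inverse-Gamma(49/10, 1265/24)
obs 8: x=-5 → posterior Inverse-Gamma(27/5, 1457/24)
obs 9: x=3 → posterior Inverse-Gamma(59/10, 1649/24)
obs 10: x=4 → posterior Inverse-Gamma(32/5, 1949/24)
obs 11: x=6 → posterior Inverse-Gamma(69/10, 2537/24)
obs 12: x=0 → posterior Inverse-Gamma(37/5, 2549/24)
obs 13: x=8 → posterior Inverse-Gamma(79/10, 3521/24)

17605/1068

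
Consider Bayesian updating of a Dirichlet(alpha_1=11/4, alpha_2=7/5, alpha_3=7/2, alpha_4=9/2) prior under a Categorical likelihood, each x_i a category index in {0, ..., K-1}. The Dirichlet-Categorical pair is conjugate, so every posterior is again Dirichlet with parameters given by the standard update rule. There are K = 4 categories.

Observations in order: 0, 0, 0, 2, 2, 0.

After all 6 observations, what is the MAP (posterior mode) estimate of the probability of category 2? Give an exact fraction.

obs 1: x=0 → posterior Dirichlet(15/4, 7/5, 7/2, 9/2)
obs 2: x=0 → posterior Dirichlet(19/4, 7/5, 7/2, 9/2)
obs 3: x=0 → posterior Dirichlet(23/4, 7/5, 7/2, 9/2)
obs 4: x=2 → posterior Dirichlet(23/4, 7/5, 9/2, 9/2)
obs 5: x=2 → posterior Dirichlet(23/4, 7/5, 11/2, 9/2)
obs 6: x=0 → posterior Dirichlet(27/4, 7/5, 11/2, 9/2)

90/283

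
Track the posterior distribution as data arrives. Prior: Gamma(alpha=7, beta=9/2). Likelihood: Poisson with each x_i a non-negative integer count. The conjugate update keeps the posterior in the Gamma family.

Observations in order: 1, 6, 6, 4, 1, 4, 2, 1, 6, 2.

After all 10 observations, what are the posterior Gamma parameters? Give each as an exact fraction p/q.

obs 1: x=1 → posterior Gamma(8, 11/2)
obs 2: x=6 → posterior Gamma(14, 13/2)
obs 3: x=6 → posterior Gamma(20, 15/2)
obs 4: x=4 → posterior Gamma(24, 17/2)
obs 5: x=1 → posterior Gamma(25, 19/2)
obs 6: x=4 → posterior Gamma(29, 21/2)
obs 7: x=2 → posterior Gamma(31, 23/2)
obs 8: x=1 → posterior Gamma(32, 25/2)
obs 9: x=6 → posterior Gamma(38, 27/2)
obs 10: x=2 → posterior Gamma(40, 29/2)

alpha=40, beta=29/2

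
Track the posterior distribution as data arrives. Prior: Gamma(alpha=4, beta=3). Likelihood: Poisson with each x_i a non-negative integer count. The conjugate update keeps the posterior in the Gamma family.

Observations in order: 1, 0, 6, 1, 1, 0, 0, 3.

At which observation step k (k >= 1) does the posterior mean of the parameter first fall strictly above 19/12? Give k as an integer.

obs 1: x=1 → posterior Gamma(5, 4)
obs 2: x=0 → posterior Gamma(5, 5)
obs 3: x=6 → posterior Gamma(11, 6)
obs 4: x=1 → posterior Gamma(12, 7)
obs 5: x=1 → posterior Gamma(13, 8)
obs 6: x=0 → posterior Gamma(13, 9)
obs 7: x=0 → posterior Gamma(13, 10)
obs 8: x=3 → posterior Gamma(16, 11)

k = 3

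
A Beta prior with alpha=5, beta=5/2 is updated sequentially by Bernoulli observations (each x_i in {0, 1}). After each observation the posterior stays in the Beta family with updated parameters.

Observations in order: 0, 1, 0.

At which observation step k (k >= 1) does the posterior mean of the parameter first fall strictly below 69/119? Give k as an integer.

obs 1: x=0 → posterior Beta(5, 7/2)
obs 2: x=1 → posterior Beta(6, 7/2)
obs 3: x=0 → posterior Beta(6, 9/2)

k = 3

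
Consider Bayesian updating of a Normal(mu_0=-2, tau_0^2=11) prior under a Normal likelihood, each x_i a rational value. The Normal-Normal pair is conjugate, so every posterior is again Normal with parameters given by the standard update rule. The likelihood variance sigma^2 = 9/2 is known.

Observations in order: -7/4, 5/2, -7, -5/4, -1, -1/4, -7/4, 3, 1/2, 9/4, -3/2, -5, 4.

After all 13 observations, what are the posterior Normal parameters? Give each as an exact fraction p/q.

mu_0=-71/118, tau_0^2=99/295

obs 1: x=-7/4 → posterior Normal(-113/62, 99/31)
obs 2: x=5/2 → posterior Normal(-3/106, 99/53)
obs 3: x=-7 → posterior Normal(-311/150, 33/25)
obs 4: x=-5/4 → posterior Normal(-183/97, 99/97)
obs 5: x=-1 → posterior Normal(-205/119, 99/119)
obs 6: x=-1/4 → posterior Normal(-421/282, 33/47)
obs 7: x=-7/4 → posterior Normal(-249/163, 99/163)
obs 8: x=3 → posterior Normal(-183/185, 99/185)
obs 9: x=1/2 → posterior Normal(-172/207, 11/23)
obs 10: x=9/4 → posterior Normal(-245/458, 99/229)
obs 11: x=-3/2 → posterior Normal(-311/502, 99/251)
obs 12: x=-5 → posterior Normal(-177/182, 33/91)
obs 13: x=4 → posterior Normal(-71/118, 99/295)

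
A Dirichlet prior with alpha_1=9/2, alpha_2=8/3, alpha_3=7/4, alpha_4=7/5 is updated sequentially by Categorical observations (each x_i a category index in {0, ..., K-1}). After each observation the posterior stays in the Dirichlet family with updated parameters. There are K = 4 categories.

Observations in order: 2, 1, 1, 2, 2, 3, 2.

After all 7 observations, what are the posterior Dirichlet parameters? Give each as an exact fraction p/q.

alpha_1=9/2, alpha_2=14/3, alpha_3=23/4, alpha_4=12/5

obs 1: x=2 → posterior Dirichlet(9/2, 8/3, 11/4, 7/5)
obs 2: x=1 → posterior Dirichlet(9/2, 11/3, 11/4, 7/5)
obs 3: x=1 → posterior Dirichlet(9/2, 14/3, 11/4, 7/5)
obs 4: x=2 → posterior Dirichlet(9/2, 14/3, 15/4, 7/5)
obs 5: x=2 → posterior Dirichlet(9/2, 14/3, 19/4, 7/5)
obs 6: x=3 → posterior Dirichlet(9/2, 14/3, 19/4, 12/5)
obs 7: x=2 → posterior Dirichlet(9/2, 14/3, 23/4, 12/5)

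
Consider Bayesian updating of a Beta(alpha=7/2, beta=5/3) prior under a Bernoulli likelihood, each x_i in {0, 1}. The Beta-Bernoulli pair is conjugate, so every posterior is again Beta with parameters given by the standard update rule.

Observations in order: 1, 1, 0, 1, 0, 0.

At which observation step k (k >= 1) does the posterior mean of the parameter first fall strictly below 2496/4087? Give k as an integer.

k = 6

obs 1: x=1 → posterior Beta(9/2, 5/3)
obs 2: x=1 → posterior Beta(11/2, 5/3)
obs 3: x=0 → posterior Beta(11/2, 8/3)
obs 4: x=1 → posterior Beta(13/2, 8/3)
obs 5: x=0 → posterior Beta(13/2, 11/3)
obs 6: x=0 → posterior Beta(13/2, 14/3)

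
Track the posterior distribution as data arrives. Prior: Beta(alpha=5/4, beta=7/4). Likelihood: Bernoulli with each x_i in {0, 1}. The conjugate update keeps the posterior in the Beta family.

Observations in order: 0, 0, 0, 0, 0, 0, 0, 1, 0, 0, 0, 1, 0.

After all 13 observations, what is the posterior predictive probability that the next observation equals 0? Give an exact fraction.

obs 1: x=0 → posterior Beta(5/4, 11/4)
obs 2: x=0 → posterior Beta(5/4, 15/4)
obs 3: x=0 → posterior Beta(5/4, 19/4)
obs 4: x=0 → posterior Beta(5/4, 23/4)
obs 5: x=0 → posterior Beta(5/4, 27/4)
obs 6: x=0 → posterior Beta(5/4, 31/4)
obs 7: x=0 → posterior Beta(5/4, 35/4)
obs 8: x=1 → posterior Beta(9/4, 35/4)
obs 9: x=0 → posterior Beta(9/4, 39/4)
obs 10: x=0 → posterior Beta(9/4, 43/4)
obs 11: x=0 → posterior Beta(9/4, 47/4)
obs 12: x=1 → posterior Beta(13/4, 47/4)
obs 13: x=0 → posterior Beta(13/4, 51/4)

51/64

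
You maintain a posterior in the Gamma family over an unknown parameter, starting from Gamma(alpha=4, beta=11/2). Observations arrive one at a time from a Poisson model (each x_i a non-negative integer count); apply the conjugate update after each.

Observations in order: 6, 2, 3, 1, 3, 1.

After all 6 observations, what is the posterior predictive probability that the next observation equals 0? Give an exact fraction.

obs 1: x=6 → posterior Gamma(10, 13/2)
obs 2: x=2 → posterior Gamma(12, 15/2)
obs 3: x=3 → posterior Gamma(15, 17/2)
obs 4: x=1 → posterior Gamma(16, 19/2)
obs 5: x=3 → posterior Gamma(19, 21/2)
obs 6: x=1 → posterior Gamma(20, 23/2)

1716155831334586342923895201/9094947017729282379150390625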